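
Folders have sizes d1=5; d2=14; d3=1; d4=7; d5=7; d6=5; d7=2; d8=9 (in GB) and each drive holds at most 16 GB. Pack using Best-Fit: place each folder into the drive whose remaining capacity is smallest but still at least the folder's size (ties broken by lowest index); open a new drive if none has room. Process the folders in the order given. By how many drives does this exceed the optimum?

0

Best-Fit: [5,7,2] [14,1] [7,5] [9] → 4 drives.
Total size 50 GB; any packing needs at least ⌈50/16⌉ = 4 drives.
So 4 is already optimal.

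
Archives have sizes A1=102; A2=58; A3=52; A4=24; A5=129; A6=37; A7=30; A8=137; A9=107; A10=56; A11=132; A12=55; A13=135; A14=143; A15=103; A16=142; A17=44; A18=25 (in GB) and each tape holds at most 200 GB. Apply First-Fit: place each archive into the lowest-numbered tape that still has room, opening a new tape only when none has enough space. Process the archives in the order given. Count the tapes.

9

tape 1: place A1 (102 GB), 98 GB left
tape 1: place A2 (58 GB), 40 GB left
tape 2: place A3 (52 GB), 148 GB left
tape 1: place A4 (24 GB), 16 GB left
tape 2: place A5 (129 GB), 19 GB left
tape 3: place A6 (37 GB), 163 GB left
tape 3: place A7 (30 GB), 133 GB left
tape 4: place A8 (137 GB), 63 GB left
tape 3: place A9 (107 GB), 26 GB left
tape 4: place A10 (56 GB), 7 GB left
tape 5: place A11 (132 GB), 68 GB left
tape 5: place A12 (55 GB), 13 GB left
tape 6: place A13 (135 GB), 65 GB left
tape 7: place A14 (143 GB), 57 GB left
tape 8: place A15 (103 GB), 97 GB left
tape 9: place A16 (142 GB), 58 GB left
tape 6: place A17 (44 GB), 21 GB left
tape 3: place A18 (25 GB), 1 GB left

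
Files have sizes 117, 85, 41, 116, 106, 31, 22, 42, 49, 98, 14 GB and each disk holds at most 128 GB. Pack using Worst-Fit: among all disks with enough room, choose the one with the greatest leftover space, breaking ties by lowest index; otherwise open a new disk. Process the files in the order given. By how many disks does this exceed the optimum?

1

Worst-Fit: [117] [85,41] [116] [106] [31,22,42] [49,14] [98] → 7 disks.
Total size 721 GB; any packing needs at least ⌈721/128⌉ = 6 disks.
An optimal packing achieves that bound: [117] [116] [106,22] [98,14] [85,42] [49,41,31] → 6 disks.
Excess: 7 − 6 = 1.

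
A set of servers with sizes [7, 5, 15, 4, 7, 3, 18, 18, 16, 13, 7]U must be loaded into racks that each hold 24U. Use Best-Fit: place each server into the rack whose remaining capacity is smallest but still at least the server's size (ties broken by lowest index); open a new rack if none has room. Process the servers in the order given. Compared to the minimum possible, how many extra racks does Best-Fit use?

Best-Fit: [7,5,7,3] [15,4] [18] [18] [16,7] [13] → 6 racks.
Total size 113U; any packing needs at least ⌈113/24⌉ = 5 racks.
An optimal packing achieves that bound: [18,5] [18,4] [16,7] [15,7] [13,7,3] → 5 racks.
Excess: 6 − 5 = 1.

1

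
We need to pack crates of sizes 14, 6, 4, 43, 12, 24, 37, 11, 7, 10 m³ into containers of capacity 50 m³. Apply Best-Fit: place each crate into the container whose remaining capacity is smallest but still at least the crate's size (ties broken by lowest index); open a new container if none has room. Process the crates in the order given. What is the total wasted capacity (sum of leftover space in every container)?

32

Put 14 m³ in container 1; 36 m³ remain.
Put 6 m³ in container 1; 30 m³ remain.
Put 4 m³ in container 1; 26 m³ remain.
Put 43 m³ in container 2; 7 m³ remain.
Put 12 m³ in container 1; 14 m³ remain.
Put 24 m³ in container 3; 26 m³ remain.
Put 37 m³ in container 4; 13 m³ remain.
Put 11 m³ in container 4; 2 m³ remain.
Put 7 m³ in container 2; 0 m³ remain.
Put 10 m³ in container 1; 4 m³ remain.
4 containers × 50 m³ = 200 m³; used 168 m³; unused 32 m³.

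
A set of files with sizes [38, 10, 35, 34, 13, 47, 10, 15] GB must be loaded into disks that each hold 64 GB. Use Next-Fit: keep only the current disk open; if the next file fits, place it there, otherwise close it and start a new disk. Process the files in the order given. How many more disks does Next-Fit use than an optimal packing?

1

Next-Fit: [38,10] [35] [34,13] [47,10] [15] → 5 disks.
Total size 202 GB; any packing needs at least ⌈202/64⌉ = 4 disks.
An optimal packing achieves that bound: [47,15] [38,13,10] [35,10] [34] → 4 disks.
Excess: 5 − 4 = 1.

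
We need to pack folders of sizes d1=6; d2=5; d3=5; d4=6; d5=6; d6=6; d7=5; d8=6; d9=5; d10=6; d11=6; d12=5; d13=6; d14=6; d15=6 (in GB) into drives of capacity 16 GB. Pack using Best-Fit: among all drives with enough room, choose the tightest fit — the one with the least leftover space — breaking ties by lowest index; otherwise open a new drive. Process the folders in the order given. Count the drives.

7 drives

Put d1 (6 GB) in drive 1; 10 GB remain.
Put d2 (5 GB) in drive 1; 5 GB remain.
Put d3 (5 GB) in drive 1; 0 GB remain.
Put d4 (6 GB) in drive 2; 10 GB remain.
Put d5 (6 GB) in drive 2; 4 GB remain.
Put d6 (6 GB) in drive 3; 10 GB remain.
Put d7 (5 GB) in drive 3; 5 GB remain.
Put d8 (6 GB) in drive 4; 10 GB remain.
Put d9 (5 GB) in drive 3; 0 GB remain.
Put d10 (6 GB) in drive 4; 4 GB remain.
Put d11 (6 GB) in drive 5; 10 GB remain.
Put d12 (5 GB) in drive 5; 5 GB remain.
Put d13 (6 GB) in drive 6; 10 GB remain.
Put d14 (6 GB) in drive 6; 4 GB remain.
Put d15 (6 GB) in drive 7; 10 GB remain.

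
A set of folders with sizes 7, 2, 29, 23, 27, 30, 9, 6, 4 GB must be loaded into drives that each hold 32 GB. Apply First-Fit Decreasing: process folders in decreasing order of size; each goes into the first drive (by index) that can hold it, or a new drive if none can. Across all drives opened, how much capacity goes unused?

Sorted descending: 30, 29, 27, 23, 9, 7, 6, 4, 2.
Put 30 GB in drive 1; 2 GB remain.
Put 29 GB in drive 2; 3 GB remain.
Put 27 GB in drive 3; 5 GB remain.
Put 23 GB in drive 4; 9 GB remain.
Put 9 GB in drive 4; 0 GB remain.
Put 7 GB in drive 5; 25 GB remain.
Put 6 GB in drive 5; 19 GB remain.
Put 4 GB in drive 3; 1 GB remain.
Put 2 GB in drive 1; 0 GB remain.
5 drives × 32 GB = 160 GB; used 137 GB; unused 23 GB.

23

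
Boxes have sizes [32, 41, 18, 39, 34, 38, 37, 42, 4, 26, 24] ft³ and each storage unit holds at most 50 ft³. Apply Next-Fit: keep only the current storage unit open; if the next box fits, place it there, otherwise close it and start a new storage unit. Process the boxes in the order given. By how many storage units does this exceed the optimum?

1

Next-Fit: [32] [41] [18] [39] [34] [38] [37] [42,4] [26,24] → 9 storage units.
8 boxes exceed 25 ft³ (half the capacity), and no two of those can share a storage unit, so at least 8 storage units are needed.
An optimal packing achieves that bound: [42,4] [41] [39] [38] [37] [34] [32,18] [26,24] → 8 storage units.
Excess: 9 − 8 = 1.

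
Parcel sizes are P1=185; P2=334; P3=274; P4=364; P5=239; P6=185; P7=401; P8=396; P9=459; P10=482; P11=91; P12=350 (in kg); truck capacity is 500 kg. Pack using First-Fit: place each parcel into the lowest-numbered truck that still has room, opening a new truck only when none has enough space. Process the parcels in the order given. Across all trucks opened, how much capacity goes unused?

740

truck 1: place P1 (185 kg), 315 kg left
truck 2: place P2 (334 kg), 166 kg left
truck 1: place P3 (274 kg), 41 kg left
truck 3: place P4 (364 kg), 136 kg left
truck 4: place P5 (239 kg), 261 kg left
truck 4: place P6 (185 kg), 76 kg left
truck 5: place P7 (401 kg), 99 kg left
truck 6: place P8 (396 kg), 104 kg left
truck 7: place P9 (459 kg), 41 kg left
truck 8: place P10 (482 kg), 18 kg left
truck 2: place P11 (91 kg), 75 kg left
truck 9: place P12 (350 kg), 150 kg left
9 trucks × 500 kg = 4500 kg; used 3760 kg; unused 740 kg.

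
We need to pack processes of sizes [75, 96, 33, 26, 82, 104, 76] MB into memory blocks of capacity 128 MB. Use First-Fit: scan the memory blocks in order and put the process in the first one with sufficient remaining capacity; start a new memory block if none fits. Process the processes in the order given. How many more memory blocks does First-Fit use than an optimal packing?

First-Fit: [75,33] [96,26] [82] [104] [76] → 5 memory blocks.
5 processes exceed 64 MB (half the capacity), and no two of those can share a memory block, so at least 5 memory blocks are needed.
So 5 is already optimal.

0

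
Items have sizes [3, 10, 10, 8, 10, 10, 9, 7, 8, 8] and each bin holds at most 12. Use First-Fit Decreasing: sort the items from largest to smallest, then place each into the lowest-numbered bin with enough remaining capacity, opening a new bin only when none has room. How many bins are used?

Sorted descending: 10, 10, 10, 10, 9, 8, 8, 8, 7, 3.
bin 1: place 10, 2 left
bin 2: place 10, 2 left
bin 3: place 10, 2 left
bin 4: place 10, 2 left
bin 5: place 9, 3 left
bin 6: place 8, 4 left
bin 7: place 8, 4 left
bin 8: place 8, 4 left
bin 9: place 7, 5 left
bin 5: place 3, 0 left
Final bins: [10] [10] [10] [10] [9,3] [8] [8] [8] [7].

9 bins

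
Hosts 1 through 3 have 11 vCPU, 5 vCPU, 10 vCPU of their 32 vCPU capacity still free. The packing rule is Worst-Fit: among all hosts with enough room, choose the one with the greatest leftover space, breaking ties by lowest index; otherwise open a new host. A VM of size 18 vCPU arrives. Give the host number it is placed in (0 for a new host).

0

No host has ≥ 18 vCPU free, so a new host is opened.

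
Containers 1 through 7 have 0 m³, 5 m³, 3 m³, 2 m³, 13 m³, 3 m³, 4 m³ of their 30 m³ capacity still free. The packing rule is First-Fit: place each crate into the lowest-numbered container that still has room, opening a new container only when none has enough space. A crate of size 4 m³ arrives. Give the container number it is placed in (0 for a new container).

Containers with room: container 2 (5 m³), container 5 (13 m³), container 7 (4 m³).
The first with room is container 2.

2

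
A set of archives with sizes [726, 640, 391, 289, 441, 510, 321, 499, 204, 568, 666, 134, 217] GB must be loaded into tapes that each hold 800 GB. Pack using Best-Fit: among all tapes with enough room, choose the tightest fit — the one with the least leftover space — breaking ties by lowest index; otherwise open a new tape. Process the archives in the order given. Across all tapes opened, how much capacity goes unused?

tape 1: place 726 GB, 74 GB left
tape 2: place 640 GB, 160 GB left
tape 3: place 391 GB, 409 GB left
tape 3: place 289 GB, 120 GB left
tape 4: place 441 GB, 359 GB left
tape 5: place 510 GB, 290 GB left
tape 4: place 321 GB, 38 GB left
tape 6: place 499 GB, 301 GB left
tape 5: place 204 GB, 86 GB left
tape 7: place 568 GB, 232 GB left
tape 8: place 666 GB, 134 GB left
tape 8: place 134 GB, 0 GB left
tape 7: place 217 GB, 15 GB left
8 tapes × 800 GB = 6400 GB; used 5606 GB; unused 794 GB.

794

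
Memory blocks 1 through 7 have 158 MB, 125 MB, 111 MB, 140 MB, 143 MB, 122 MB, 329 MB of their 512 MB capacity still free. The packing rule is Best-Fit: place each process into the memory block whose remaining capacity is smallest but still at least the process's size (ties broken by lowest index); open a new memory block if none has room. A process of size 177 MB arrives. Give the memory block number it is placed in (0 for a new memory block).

7

Memory blocks with room: memory block 7 (329 MB).
Tightest fit is memory block 7 with 329 MB free.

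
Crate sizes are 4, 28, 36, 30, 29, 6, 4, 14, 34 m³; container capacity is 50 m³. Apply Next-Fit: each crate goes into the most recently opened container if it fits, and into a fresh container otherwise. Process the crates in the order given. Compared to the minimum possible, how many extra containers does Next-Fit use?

Next-Fit: [4,28] [36] [30] [29,6,4] [14,34] → 5 containers.
5 crates exceed 25 m³ (half the capacity), and no two of those can share a container, so at least 5 containers are needed.
So 5 is already optimal.

0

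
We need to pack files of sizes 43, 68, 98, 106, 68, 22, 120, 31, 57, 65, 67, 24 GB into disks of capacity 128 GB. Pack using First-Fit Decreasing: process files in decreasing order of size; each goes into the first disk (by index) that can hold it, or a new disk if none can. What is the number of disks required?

7 disks

Sorted descending: 120, 106, 98, 68, 68, 67, 65, 57, 43, 31, 24, 22.
disk 1: place 120 GB, 8 GB left
disk 2: place 106 GB, 22 GB left
disk 3: place 98 GB, 30 GB left
disk 4: place 68 GB, 60 GB left
disk 5: place 68 GB, 60 GB left
disk 6: place 67 GB, 61 GB left
disk 7: place 65 GB, 63 GB left
disk 4: place 57 GB, 3 GB left
disk 5: place 43 GB, 17 GB left
disk 6: place 31 GB, 30 GB left
disk 3: place 24 GB, 6 GB left
disk 2: place 22 GB, 0 GB left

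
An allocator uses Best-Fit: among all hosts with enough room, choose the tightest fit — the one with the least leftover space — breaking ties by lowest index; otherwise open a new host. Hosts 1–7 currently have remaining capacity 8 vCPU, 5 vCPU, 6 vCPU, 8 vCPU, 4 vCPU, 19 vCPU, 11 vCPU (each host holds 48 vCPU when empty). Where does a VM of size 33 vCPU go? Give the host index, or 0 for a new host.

0

No host has ≥ 33 vCPU free, so a new host is opened.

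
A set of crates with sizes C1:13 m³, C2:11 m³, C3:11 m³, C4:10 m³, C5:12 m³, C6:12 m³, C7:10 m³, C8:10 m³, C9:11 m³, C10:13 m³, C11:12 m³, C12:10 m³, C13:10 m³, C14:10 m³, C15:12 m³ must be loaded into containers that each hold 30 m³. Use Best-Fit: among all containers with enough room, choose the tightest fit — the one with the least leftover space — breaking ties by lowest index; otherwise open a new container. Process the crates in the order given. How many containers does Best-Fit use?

C1 (13 m³) → container 1 (remaining 17 m³)
C2 (11 m³) → container 1 (remaining 6 m³)
C3 (11 m³) → container 2 (remaining 19 m³)
C4 (10 m³) → container 2 (remaining 9 m³)
C5 (12 m³) → container 3 (remaining 18 m³)
C6 (12 m³) → container 3 (remaining 6 m³)
C7 (10 m³) → container 4 (remaining 20 m³)
C8 (10 m³) → container 4 (remaining 10 m³)
C9 (11 m³) → container 5 (remaining 19 m³)
C10 (13 m³) → container 5 (remaining 6 m³)
C11 (12 m³) → container 6 (remaining 18 m³)
C12 (10 m³) → container 4 (remaining 0 m³)
C13 (10 m³) → container 6 (remaining 8 m³)
C14 (10 m³) → container 7 (remaining 20 m³)
C15 (12 m³) → container 7 (remaining 8 m³)
Final containers: [13,11] [11,10] [12,12] [10,10,10] [11,13] [12,10] [10,12].

7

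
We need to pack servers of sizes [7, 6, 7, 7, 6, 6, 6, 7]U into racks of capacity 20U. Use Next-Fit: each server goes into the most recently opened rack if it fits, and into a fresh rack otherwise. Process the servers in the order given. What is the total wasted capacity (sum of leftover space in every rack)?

rack 1: place 7U, 13U left
rack 1: place 6U, 7U left
rack 1: place 7U, 0U left
rack 2: place 7U, 13U left
rack 2: place 6U, 7U left
rack 2: place 6U, 1U left
rack 3: place 6U, 14U left
rack 3: place 7U, 7U left
3 racks × 20U = 60U; used 52U; unused 8U.

8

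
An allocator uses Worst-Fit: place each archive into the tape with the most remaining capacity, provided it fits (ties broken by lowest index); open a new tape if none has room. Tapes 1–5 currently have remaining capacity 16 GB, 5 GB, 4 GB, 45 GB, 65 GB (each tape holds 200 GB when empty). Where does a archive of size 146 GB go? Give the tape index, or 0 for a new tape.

No tape has ≥ 146 GB free, so a new tape is opened.

0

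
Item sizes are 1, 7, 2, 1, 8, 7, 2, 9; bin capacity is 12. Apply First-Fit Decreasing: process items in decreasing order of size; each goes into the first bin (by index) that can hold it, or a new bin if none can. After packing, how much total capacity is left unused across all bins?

Sorted descending: 9, 8, 7, 7, 2, 2, 1, 1.
bin 1: place 9, 3 left
bin 2: place 8, 4 left
bin 3: place 7, 5 left
bin 4: place 7, 5 left
bin 1: place 2, 1 left
bin 2: place 2, 2 left
bin 1: place 1, 0 left
bin 2: place 1, 1 left
4 bins × 12 = 48; used 37; unused 11.

11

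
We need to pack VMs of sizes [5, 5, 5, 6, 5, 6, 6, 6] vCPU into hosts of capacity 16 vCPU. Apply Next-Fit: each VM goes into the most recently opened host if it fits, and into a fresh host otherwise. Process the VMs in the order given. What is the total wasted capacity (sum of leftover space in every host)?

5 vCPU → host 1 (remaining 11 vCPU)
5 vCPU → host 1 (remaining 6 vCPU)
5 vCPU → host 1 (remaining 1 vCPU)
6 vCPU → host 2 (remaining 10 vCPU)
5 vCPU → host 2 (remaining 5 vCPU)
6 vCPU → host 3 (remaining 10 vCPU)
6 vCPU → host 3 (remaining 4 vCPU)
6 vCPU → host 4 (remaining 10 vCPU)
4 hosts × 16 vCPU = 64 vCPU; used 44 vCPU; unused 20 vCPU.

20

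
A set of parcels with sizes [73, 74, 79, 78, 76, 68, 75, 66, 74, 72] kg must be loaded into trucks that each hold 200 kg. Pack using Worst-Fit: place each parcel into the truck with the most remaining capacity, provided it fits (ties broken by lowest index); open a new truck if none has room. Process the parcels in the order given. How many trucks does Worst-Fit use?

73 kg → truck 1 (remaining 127 kg)
74 kg → truck 1 (remaining 53 kg)
79 kg → truck 2 (remaining 121 kg)
78 kg → truck 2 (remaining 43 kg)
76 kg → truck 3 (remaining 124 kg)
68 kg → truck 3 (remaining 56 kg)
75 kg → truck 4 (remaining 125 kg)
66 kg → truck 4 (remaining 59 kg)
74 kg → truck 5 (remaining 126 kg)
72 kg → truck 5 (remaining 54 kg)

5 trucks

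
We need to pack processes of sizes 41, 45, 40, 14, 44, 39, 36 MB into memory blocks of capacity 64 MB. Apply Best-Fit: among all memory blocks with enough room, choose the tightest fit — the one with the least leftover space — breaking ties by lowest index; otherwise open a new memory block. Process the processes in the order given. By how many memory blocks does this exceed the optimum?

0

Best-Fit: [41] [45,14] [40] [44] [39] [36] → 6 memory blocks.
6 processes exceed 32 MB (half the capacity), and no two of those can share a memory block, so at least 6 memory blocks are needed.
So 6 is already optimal.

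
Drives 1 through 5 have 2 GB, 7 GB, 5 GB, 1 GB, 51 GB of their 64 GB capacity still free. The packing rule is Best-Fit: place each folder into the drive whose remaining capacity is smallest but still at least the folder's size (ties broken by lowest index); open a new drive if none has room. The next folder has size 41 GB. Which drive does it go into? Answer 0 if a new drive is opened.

Drives with room: drive 5 (51 GB).
Tightest fit is drive 5 with 51 GB free.

5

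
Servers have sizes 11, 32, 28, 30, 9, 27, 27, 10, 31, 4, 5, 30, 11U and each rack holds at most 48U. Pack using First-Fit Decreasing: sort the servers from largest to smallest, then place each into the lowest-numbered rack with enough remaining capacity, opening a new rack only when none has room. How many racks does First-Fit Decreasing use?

Sorted descending: 32, 31, 30, 30, 28, 27, 27, 11, 11, 10, 9, 5, 4.
Put 32U in rack 1; 16U remain.
Put 31U in rack 2; 17U remain.
Put 30U in rack 3; 18U remain.
Put 30U in rack 4; 18U remain.
Put 28U in rack 5; 20U remain.
Put 27U in rack 6; 21U remain.
Put 27U in rack 7; 21U remain.
Put 11U in rack 1; 5U remain.
Put 11U in rack 2; 6U remain.
Put 10U in rack 3; 8U remain.
Put 9U in rack 4; 9U remain.
Put 5U in rack 1; 0U remain.
Put 4U in rack 2; 2U remain.
Final racks: [32,11,5] [31,11,4] [30,10] [30,9] [28] [27] [27].

7 racks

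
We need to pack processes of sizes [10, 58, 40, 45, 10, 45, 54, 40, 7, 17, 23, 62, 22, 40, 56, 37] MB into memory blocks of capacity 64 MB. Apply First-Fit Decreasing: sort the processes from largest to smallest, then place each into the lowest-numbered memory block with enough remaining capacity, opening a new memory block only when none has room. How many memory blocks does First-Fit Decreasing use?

Sorted descending: 62, 58, 56, 54, 45, 45, 40, 40, 40, 37, 23, 22, 17, 10, 10, 7.
memory block 1: place 62 MB, 2 MB left
memory block 2: place 58 MB, 6 MB left
memory block 3: place 56 MB, 8 MB left
memory block 4: place 54 MB, 10 MB left
memory block 5: place 45 MB, 19 MB left
memory block 6: place 45 MB, 19 MB left
memory block 7: place 40 MB, 24 MB left
memory block 8: place 40 MB, 24 MB left
memory block 9: place 40 MB, 24 MB left
memory block 10: place 37 MB, 27 MB left
memory block 7: place 23 MB, 1 MB left
memory block 8: place 22 MB, 2 MB left
memory block 5: place 17 MB, 2 MB left
memory block 4: place 10 MB, 0 MB left
memory block 6: place 10 MB, 9 MB left
memory block 3: place 7 MB, 1 MB left
Final memory blocks: [62] [58] [56,7] [54,10] [45,17] [45,10] [40,23] [40,22] [40] [37].

10 memory blocks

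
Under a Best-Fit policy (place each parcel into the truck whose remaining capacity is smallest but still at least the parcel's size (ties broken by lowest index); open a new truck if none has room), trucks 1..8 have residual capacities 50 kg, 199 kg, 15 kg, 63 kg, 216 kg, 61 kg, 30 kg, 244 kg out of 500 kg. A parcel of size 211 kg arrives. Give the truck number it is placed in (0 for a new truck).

Trucks with room: truck 5 (216 kg), truck 8 (244 kg).
Tightest fit is truck 5 with 216 kg free.

5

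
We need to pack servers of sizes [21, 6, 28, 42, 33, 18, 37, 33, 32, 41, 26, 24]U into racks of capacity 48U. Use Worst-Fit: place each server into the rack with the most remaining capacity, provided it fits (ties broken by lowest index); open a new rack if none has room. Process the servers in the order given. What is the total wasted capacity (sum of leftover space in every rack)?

Put 21U in rack 1; 27U remain.
Put 6U in rack 1; 21U remain.
Put 28U in rack 2; 20U remain.
Put 42U in rack 3; 6U remain.
Put 33U in rack 4; 15U remain.
Put 18U in rack 1; 3U remain.
Put 37U in rack 5; 11U remain.
Put 33U in rack 6; 15U remain.
Put 32U in rack 7; 16U remain.
Put 41U in rack 8; 7U remain.
Put 26U in rack 9; 22U remain.
Put 24U in rack 10; 24U remain.
10 racks × 48U = 480U; used 341U; unused 139U.

139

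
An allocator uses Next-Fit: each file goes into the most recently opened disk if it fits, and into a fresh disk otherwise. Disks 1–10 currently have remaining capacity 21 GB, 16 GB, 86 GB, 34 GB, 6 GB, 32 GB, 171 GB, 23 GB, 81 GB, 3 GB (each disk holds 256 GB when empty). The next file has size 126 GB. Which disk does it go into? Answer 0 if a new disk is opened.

Next-Fit only looks at disk 10, which has 3 GB free.
126 GB does not fit, so a new disk is opened.

0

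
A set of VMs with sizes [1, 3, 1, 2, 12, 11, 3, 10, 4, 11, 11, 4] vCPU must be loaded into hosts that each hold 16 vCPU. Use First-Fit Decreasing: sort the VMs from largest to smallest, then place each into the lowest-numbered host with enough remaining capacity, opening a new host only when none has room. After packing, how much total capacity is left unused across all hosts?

7

Sorted descending: 12, 11, 11, 11, 10, 4, 4, 3, 3, 2, 1, 1.
host 1: place 12 vCPU, 4 vCPU left
host 2: place 11 vCPU, 5 vCPU left
host 3: place 11 vCPU, 5 vCPU left
host 4: place 11 vCPU, 5 vCPU left
host 5: place 10 vCPU, 6 vCPU left
host 1: place 4 vCPU, 0 vCPU left
host 2: place 4 vCPU, 1 vCPU left
host 3: place 3 vCPU, 2 vCPU left
host 4: place 3 vCPU, 2 vCPU left
host 3: place 2 vCPU, 0 vCPU left
host 2: place 1 vCPU, 0 vCPU left
host 4: place 1 vCPU, 1 vCPU left
5 hosts × 16 vCPU = 80 vCPU; used 73 vCPU; unused 7 vCPU.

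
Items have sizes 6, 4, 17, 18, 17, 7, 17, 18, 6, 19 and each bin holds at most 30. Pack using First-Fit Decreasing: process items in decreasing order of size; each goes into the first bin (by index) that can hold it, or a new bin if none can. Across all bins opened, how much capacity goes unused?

Sorted descending: 19, 18, 18, 17, 17, 17, 7, 6, 6, 4.
bin 1: place 19, 11 left
bin 2: place 18, 12 left
bin 3: place 18, 12 left
bin 4: place 17, 13 left
bin 5: place 17, 13 left
bin 6: place 17, 13 left
bin 1: place 7, 4 left
bin 2: place 6, 6 left
bin 2: place 6, 0 left
bin 1: place 4, 0 left
6 bins × 30 = 180; used 129; unused 51.

51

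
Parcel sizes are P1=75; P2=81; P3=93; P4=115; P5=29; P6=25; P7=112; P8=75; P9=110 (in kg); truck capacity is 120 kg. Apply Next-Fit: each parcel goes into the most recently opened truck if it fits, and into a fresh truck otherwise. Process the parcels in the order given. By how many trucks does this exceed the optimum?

Next-Fit: [75] [81] [93] [115] [29,25] [112] [75] [110] → 8 trucks.
7 parcels exceed 60 kg (half the capacity), and no two of those can share a truck, so at least 7 trucks are needed.
An optimal packing achieves that bound: [115] [112] [110] [93,25] [81,29] [75] [75] → 7 trucks.
Excess: 8 − 7 = 1.

1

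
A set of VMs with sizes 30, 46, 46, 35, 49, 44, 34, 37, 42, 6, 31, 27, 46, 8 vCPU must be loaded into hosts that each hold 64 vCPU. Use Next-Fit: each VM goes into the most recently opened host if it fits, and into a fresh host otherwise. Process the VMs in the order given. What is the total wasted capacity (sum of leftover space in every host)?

Put 30 vCPU in host 1; 34 vCPU remain.
Put 46 vCPU in host 2; 18 vCPU remain.
Put 46 vCPU in host 3; 18 vCPU remain.
Put 35 vCPU in host 4; 29 vCPU remain.
Put 49 vCPU in host 5; 15 vCPU remain.
Put 44 vCPU in host 6; 20 vCPU remain.
Put 34 vCPU in host 7; 30 vCPU remain.
Put 37 vCPU in host 8; 27 vCPU remain.
Put 42 vCPU in host 9; 22 vCPU remain.
Put 6 vCPU in host 9; 16 vCPU remain.
Put 31 vCPU in host 10; 33 vCPU remain.
Put 27 vCPU in host 10; 6 vCPU remain.
Put 46 vCPU in host 11; 18 vCPU remain.
Put 8 vCPU in host 11; 10 vCPU remain.
11 hosts × 64 vCPU = 704 vCPU; used 481 vCPU; unused 223 vCPU.

223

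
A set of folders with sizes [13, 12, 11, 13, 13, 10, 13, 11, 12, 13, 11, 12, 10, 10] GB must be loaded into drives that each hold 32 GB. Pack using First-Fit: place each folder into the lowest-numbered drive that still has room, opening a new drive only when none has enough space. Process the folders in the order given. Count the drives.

drive 1: place 13 GB, 19 GB left
drive 1: place 12 GB, 7 GB left
drive 2: place 11 GB, 21 GB left
drive 2: place 13 GB, 8 GB left
drive 3: place 13 GB, 19 GB left
drive 3: place 10 GB, 9 GB left
drive 4: place 13 GB, 19 GB left
drive 4: place 11 GB, 8 GB left
drive 5: place 12 GB, 20 GB left
drive 5: place 13 GB, 7 GB left
drive 6: place 11 GB, 21 GB left
drive 6: place 12 GB, 9 GB left
drive 7: place 10 GB, 22 GB left
drive 7: place 10 GB, 12 GB left

7 drives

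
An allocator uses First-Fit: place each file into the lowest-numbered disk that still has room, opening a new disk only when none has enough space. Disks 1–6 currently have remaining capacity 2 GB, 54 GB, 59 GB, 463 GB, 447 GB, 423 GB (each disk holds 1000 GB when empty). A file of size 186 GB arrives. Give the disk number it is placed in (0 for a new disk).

Disks with room: disk 4 (463 GB), disk 5 (447 GB), disk 6 (423 GB).
The first with room is disk 4.

4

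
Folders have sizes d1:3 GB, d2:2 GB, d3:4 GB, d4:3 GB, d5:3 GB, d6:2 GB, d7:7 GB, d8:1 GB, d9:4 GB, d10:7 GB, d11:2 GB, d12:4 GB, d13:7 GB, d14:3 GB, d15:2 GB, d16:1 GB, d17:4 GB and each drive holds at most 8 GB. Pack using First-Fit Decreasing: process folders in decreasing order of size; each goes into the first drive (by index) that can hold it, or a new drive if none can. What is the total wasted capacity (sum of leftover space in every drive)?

5

Sorted descending: 7, 7, 7, 4, 4, 4, 4, 3, 3, 3, 3, 2, 2, 2, 2, 1, 1.
7 GB → drive 1 (remaining 1 GB)
7 GB → drive 2 (remaining 1 GB)
7 GB → drive 3 (remaining 1 GB)
4 GB → drive 4 (remaining 4 GB)
4 GB → drive 4 (remaining 0 GB)
4 GB → drive 5 (remaining 4 GB)
4 GB → drive 5 (remaining 0 GB)
3 GB → drive 6 (remaining 5 GB)
3 GB → drive 6 (remaining 2 GB)
3 GB → drive 7 (remaining 5 GB)
3 GB → drive 7 (remaining 2 GB)
2 GB → drive 6 (remaining 0 GB)
2 GB → drive 7 (remaining 0 GB)
2 GB → drive 8 (remaining 6 GB)
2 GB → drive 8 (remaining 4 GB)
1 GB → drive 1 (remaining 0 GB)
1 GB → drive 2 (remaining 0 GB)
8 drives × 8 GB = 64 GB; used 59 GB; unused 5 GB.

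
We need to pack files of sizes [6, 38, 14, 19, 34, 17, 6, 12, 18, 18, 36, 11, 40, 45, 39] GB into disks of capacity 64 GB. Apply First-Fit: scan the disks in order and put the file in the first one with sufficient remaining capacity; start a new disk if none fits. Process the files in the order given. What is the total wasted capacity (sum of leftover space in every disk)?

95

disk 1: place 6 GB, 58 GB left
disk 1: place 38 GB, 20 GB left
disk 1: place 14 GB, 6 GB left
disk 2: place 19 GB, 45 GB left
disk 2: place 34 GB, 11 GB left
disk 3: place 17 GB, 47 GB left
disk 1: place 6 GB, 0 GB left
disk 3: place 12 GB, 35 GB left
disk 3: place 18 GB, 17 GB left
disk 4: place 18 GB, 46 GB left
disk 4: place 36 GB, 10 GB left
disk 2: place 11 GB, 0 GB left
disk 5: place 40 GB, 24 GB left
disk 6: place 45 GB, 19 GB left
disk 7: place 39 GB, 25 GB left
7 disks × 64 GB = 448 GB; used 353 GB; unused 95 GB.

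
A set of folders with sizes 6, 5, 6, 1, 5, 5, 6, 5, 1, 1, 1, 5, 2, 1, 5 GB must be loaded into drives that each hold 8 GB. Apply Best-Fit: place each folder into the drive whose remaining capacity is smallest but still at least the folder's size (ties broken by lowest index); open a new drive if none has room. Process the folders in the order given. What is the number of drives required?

9 drives

6 GB → drive 1 (remaining 2 GB)
5 GB → drive 2 (remaining 3 GB)
6 GB → drive 3 (remaining 2 GB)
1 GB → drive 1 (remaining 1 GB)
5 GB → drive 4 (remaining 3 GB)
5 GB → drive 5 (remaining 3 GB)
6 GB → drive 6 (remaining 2 GB)
5 GB → drive 7 (remaining 3 GB)
1 GB → drive 1 (remaining 0 GB)
1 GB → drive 3 (remaining 1 GB)
1 GB → drive 3 (remaining 0 GB)
5 GB → drive 8 (remaining 3 GB)
2 GB → drive 6 (remaining 0 GB)
1 GB → drive 2 (remaining 2 GB)
5 GB → drive 9 (remaining 3 GB)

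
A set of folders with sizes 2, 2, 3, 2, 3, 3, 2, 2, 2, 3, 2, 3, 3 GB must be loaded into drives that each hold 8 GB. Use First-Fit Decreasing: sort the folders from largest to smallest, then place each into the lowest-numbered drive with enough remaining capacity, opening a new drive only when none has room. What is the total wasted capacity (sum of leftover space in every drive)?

0

Sorted descending: 3, 3, 3, 3, 3, 3, 2, 2, 2, 2, 2, 2, 2.
Put 3 GB in drive 1; 5 GB remain.
Put 3 GB in drive 1; 2 GB remain.
Put 3 GB in drive 2; 5 GB remain.
Put 3 GB in drive 2; 2 GB remain.
Put 3 GB in drive 3; 5 GB remain.
Put 3 GB in drive 3; 2 GB remain.
Put 2 GB in drive 1; 0 GB remain.
Put 2 GB in drive 2; 0 GB remain.
Put 2 GB in drive 3; 0 GB remain.
Put 2 GB in drive 4; 6 GB remain.
Put 2 GB in drive 4; 4 GB remain.
Put 2 GB in drive 4; 2 GB remain.
Put 2 GB in drive 4; 0 GB remain.
4 drives × 8 GB = 32 GB; used 32 GB; unused 0 GB.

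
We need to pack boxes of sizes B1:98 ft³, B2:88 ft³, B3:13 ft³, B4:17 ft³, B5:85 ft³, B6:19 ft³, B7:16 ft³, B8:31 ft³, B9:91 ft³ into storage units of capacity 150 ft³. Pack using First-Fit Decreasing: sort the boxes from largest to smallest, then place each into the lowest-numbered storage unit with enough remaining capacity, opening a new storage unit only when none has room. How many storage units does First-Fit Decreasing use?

4

Sorted descending: 98, 91, 88, 85, 31, 19, 17, 16, 13.
Put 98 ft³ in storage unit 1; 52 ft³ remain.
Put 91 ft³ in storage unit 2; 59 ft³ remain.
Put 88 ft³ in storage unit 3; 62 ft³ remain.
Put 85 ft³ in storage unit 4; 65 ft³ remain.
Put 31 ft³ in storage unit 1; 21 ft³ remain.
Put 19 ft³ in storage unit 1; 2 ft³ remain.
Put 17 ft³ in storage unit 2; 42 ft³ remain.
Put 16 ft³ in storage unit 2; 26 ft³ remain.
Put 13 ft³ in storage unit 2; 13 ft³ remain.
Final storage units: [98,31,19] [91,17,16,13] [88] [85].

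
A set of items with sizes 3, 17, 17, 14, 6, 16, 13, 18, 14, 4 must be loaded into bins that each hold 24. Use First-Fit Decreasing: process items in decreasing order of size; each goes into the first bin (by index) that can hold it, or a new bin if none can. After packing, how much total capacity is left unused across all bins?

Sorted descending: 18, 17, 17, 16, 14, 14, 13, 6, 4, 3.
Put 18 in bin 1; 6 remain.
Put 17 in bin 2; 7 remain.
Put 17 in bin 3; 7 remain.
Put 16 in bin 4; 8 remain.
Put 14 in bin 5; 10 remain.
Put 14 in bin 6; 10 remain.
Put 13 in bin 7; 11 remain.
Put 6 in bin 1; 0 remain.
Put 4 in bin 2; 3 remain.
Put 3 in bin 2; 0 remain.
7 bins × 24 = 168; used 122; unused 46.

46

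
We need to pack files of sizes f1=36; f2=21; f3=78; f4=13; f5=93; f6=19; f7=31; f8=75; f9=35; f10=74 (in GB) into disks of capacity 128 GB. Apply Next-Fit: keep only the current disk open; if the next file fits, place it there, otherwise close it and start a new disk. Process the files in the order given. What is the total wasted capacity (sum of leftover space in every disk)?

f1 (36 GB) → disk 1 (remaining 92 GB)
f2 (21 GB) → disk 1 (remaining 71 GB)
f3 (78 GB) → disk 2 (remaining 50 GB)
f4 (13 GB) → disk 2 (remaining 37 GB)
f5 (93 GB) → disk 3 (remaining 35 GB)
f6 (19 GB) → disk 3 (remaining 16 GB)
f7 (31 GB) → disk 4 (remaining 97 GB)
f8 (75 GB) → disk 4 (remaining 22 GB)
f9 (35 GB) → disk 5 (remaining 93 GB)
f10 (74 GB) → disk 5 (remaining 19 GB)
5 disks × 128 GB = 640 GB; used 475 GB; unused 165 GB.

165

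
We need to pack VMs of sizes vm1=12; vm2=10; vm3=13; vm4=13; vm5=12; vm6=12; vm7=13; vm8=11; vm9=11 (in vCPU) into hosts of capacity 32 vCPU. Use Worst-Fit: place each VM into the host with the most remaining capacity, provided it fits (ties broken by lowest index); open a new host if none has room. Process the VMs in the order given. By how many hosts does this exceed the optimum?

Worst-Fit: [12,10] [13,13] [12,12] [13,11] [11] → 5 hosts.
Total size 107 vCPU; any packing needs at least ⌈107/32⌉ = 4 hosts.
An optimal packing achieves that bound: [13,13] [13,12] [12,12] [11,11,10] → 4 hosts.
Excess: 5 − 4 = 1.

1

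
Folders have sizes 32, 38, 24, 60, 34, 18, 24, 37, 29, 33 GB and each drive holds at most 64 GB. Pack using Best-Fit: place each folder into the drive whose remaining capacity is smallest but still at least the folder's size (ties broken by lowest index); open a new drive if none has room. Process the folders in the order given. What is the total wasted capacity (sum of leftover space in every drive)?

32 GB → drive 1 (remaining 32 GB)
38 GB → drive 2 (remaining 26 GB)
24 GB → drive 2 (remaining 2 GB)
60 GB → drive 3 (remaining 4 GB)
34 GB → drive 4 (remaining 30 GB)
18 GB → drive 4 (remaining 12 GB)
24 GB → drive 1 (remaining 8 GB)
37 GB → drive 5 (remaining 27 GB)
29 GB → drive 6 (remaining 35 GB)
33 GB → drive 6 (remaining 2 GB)
6 drives × 64 GB = 384 GB; used 329 GB; unused 55 GB.

55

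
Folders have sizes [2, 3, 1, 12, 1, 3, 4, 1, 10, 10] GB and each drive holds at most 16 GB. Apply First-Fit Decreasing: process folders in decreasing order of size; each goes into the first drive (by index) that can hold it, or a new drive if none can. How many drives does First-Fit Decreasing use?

3

Sorted descending: 12, 10, 10, 4, 3, 3, 2, 1, 1, 1.
12 GB → drive 1 (remaining 4 GB)
10 GB → drive 2 (remaining 6 GB)
10 GB → drive 3 (remaining 6 GB)
4 GB → drive 1 (remaining 0 GB)
3 GB → drive 2 (remaining 3 GB)
3 GB → drive 2 (remaining 0 GB)
2 GB → drive 3 (remaining 4 GB)
1 GB → drive 3 (remaining 3 GB)
1 GB → drive 3 (remaining 2 GB)
1 GB → drive 3 (remaining 1 GB)
Final drives: [12,4] [10,3,3] [10,2,1,1,1].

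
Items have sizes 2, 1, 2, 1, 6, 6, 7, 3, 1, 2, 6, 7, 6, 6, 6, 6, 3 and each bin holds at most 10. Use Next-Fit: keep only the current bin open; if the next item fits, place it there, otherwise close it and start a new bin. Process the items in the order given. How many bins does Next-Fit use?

10 bins

Put 2 in bin 1; 8 remain.
Put 1 in bin 1; 7 remain.
Put 2 in bin 1; 5 remain.
Put 1 in bin 1; 4 remain.
Put 6 in bin 2; 4 remain.
Put 6 in bin 3; 4 remain.
Put 7 in bin 4; 3 remain.
Put 3 in bin 4; 0 remain.
Put 1 in bin 5; 9 remain.
Put 2 in bin 5; 7 remain.
Put 6 in bin 5; 1 remain.
Put 7 in bin 6; 3 remain.
Put 6 in bin 7; 4 remain.
Put 6 in bin 8; 4 remain.
Put 6 in bin 9; 4 remain.
Put 6 in bin 10; 4 remain.
Put 3 in bin 10; 1 remain.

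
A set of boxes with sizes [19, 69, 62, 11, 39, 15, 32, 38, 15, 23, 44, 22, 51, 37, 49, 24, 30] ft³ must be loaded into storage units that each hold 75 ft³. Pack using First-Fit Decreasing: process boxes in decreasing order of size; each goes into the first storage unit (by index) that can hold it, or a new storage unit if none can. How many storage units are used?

Sorted descending: 69, 62, 51, 49, 44, 39, 38, 37, 32, 30, 24, 23, 22, 19, 15, 15, 11.
storage unit 1: place 69 ft³, 6 ft³ left
storage unit 2: place 62 ft³, 13 ft³ left
storage unit 3: place 51 ft³, 24 ft³ left
storage unit 4: place 49 ft³, 26 ft³ left
storage unit 5: place 44 ft³, 31 ft³ left
storage unit 6: place 39 ft³, 36 ft³ left
storage unit 7: place 38 ft³, 37 ft³ left
storage unit 7: place 37 ft³, 0 ft³ left
storage unit 6: place 32 ft³, 4 ft³ left
storage unit 5: place 30 ft³, 1 ft³ left
storage unit 3: place 24 ft³, 0 ft³ left
storage unit 4: place 23 ft³, 3 ft³ left
storage unit 8: place 22 ft³, 53 ft³ left
storage unit 8: place 19 ft³, 34 ft³ left
storage unit 8: place 15 ft³, 19 ft³ left
storage unit 8: place 15 ft³, 4 ft³ left
storage unit 2: place 11 ft³, 2 ft³ left

8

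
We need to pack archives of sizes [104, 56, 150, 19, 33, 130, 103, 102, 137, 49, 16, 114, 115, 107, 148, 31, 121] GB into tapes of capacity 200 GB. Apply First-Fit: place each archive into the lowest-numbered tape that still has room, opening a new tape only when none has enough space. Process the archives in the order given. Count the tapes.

tape 1: place 104 GB, 96 GB left
tape 1: place 56 GB, 40 GB left
tape 2: place 150 GB, 50 GB left
tape 1: place 19 GB, 21 GB left
tape 2: place 33 GB, 17 GB left
tape 3: place 130 GB, 70 GB left
tape 4: place 103 GB, 97 GB left
tape 5: place 102 GB, 98 GB left
tape 6: place 137 GB, 63 GB left
tape 3: place 49 GB, 21 GB left
tape 1: place 16 GB, 5 GB left
tape 7: place 114 GB, 86 GB left
tape 8: place 115 GB, 85 GB left
tape 9: place 107 GB, 93 GB left
tape 10: place 148 GB, 52 GB left
tape 4: place 31 GB, 66 GB left
tape 11: place 121 GB, 79 GB left

11 tapes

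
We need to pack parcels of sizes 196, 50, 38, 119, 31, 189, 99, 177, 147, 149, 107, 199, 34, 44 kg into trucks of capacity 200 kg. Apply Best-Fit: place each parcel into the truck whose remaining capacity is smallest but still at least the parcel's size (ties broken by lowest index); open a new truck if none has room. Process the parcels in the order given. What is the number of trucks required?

196 kg → truck 1 (remaining 4 kg)
50 kg → truck 2 (remaining 150 kg)
38 kg → truck 2 (remaining 112 kg)
119 kg → truck 3 (remaining 81 kg)
31 kg → truck 3 (remaining 50 kg)
189 kg → truck 4 (remaining 11 kg)
99 kg → truck 2 (remaining 13 kg)
177 kg → truck 5 (remaining 23 kg)
147 kg → truck 6 (remaining 53 kg)
149 kg → truck 7 (remaining 51 kg)
107 kg → truck 8 (remaining 93 kg)
199 kg → truck 9 (remaining 1 kg)
34 kg → truck 3 (remaining 16 kg)
44 kg → truck 7 (remaining 7 kg)
Final trucks: [196] [50,38,99] [119,31,34] [189] [177] [147] [149,44] [107] [199].

9 trucks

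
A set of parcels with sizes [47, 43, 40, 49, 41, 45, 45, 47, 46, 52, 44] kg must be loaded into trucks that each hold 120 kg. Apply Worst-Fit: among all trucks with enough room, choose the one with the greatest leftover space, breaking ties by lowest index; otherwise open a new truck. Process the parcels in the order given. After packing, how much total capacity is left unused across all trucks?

47 kg → truck 1 (remaining 73 kg)
43 kg → truck 1 (remaining 30 kg)
40 kg → truck 2 (remaining 80 kg)
49 kg → truck 2 (remaining 31 kg)
41 kg → truck 3 (remaining 79 kg)
45 kg → truck 3 (remaining 34 kg)
45 kg → truck 4 (remaining 75 kg)
47 kg → truck 4 (remaining 28 kg)
46 kg → truck 5 (remaining 74 kg)
52 kg → truck 5 (remaining 22 kg)
44 kg → truck 6 (remaining 76 kg)
6 trucks × 120 kg = 720 kg; used 499 kg; unused 221 kg.

221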